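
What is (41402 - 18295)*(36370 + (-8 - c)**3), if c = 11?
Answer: 681910677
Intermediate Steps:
(41402 - 18295)*(36370 + (-8 - c)**3) = (41402 - 18295)*(36370 + (-8 - 1*11)**3) = 23107*(36370 + (-8 - 11)**3) = 23107*(36370 + (-19)**3) = 23107*(36370 - 6859) = 23107*29511 = 681910677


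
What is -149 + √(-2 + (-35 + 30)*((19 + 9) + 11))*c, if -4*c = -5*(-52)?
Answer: -149 - 65*I*√197 ≈ -149.0 - 912.32*I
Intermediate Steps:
c = -65 (c = -(-5)*(-52)/4 = -¼*260 = -65)
-149 + √(-2 + (-35 + 30)*((19 + 9) + 11))*c = -149 + √(-2 + (-35 + 30)*((19 + 9) + 11))*(-65) = -149 + √(-2 - 5*(28 + 11))*(-65) = -149 + √(-2 - 5*39)*(-65) = -149 + √(-2 - 195)*(-65) = -149 + √(-197)*(-65) = -149 + (I*√197)*(-65) = -149 - 65*I*√197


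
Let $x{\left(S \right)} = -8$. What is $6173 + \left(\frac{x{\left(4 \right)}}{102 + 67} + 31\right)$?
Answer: $\frac{1048468}{169} \approx 6204.0$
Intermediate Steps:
$6173 + \left(\frac{x{\left(4 \right)}}{102 + 67} + 31\right) = 6173 + \left(- \frac{8}{102 + 67} + 31\right) = 6173 + \left(- \frac{8}{169} + 31\right) = 6173 + \frac{5231}{169} = \frac{1048468}{169}$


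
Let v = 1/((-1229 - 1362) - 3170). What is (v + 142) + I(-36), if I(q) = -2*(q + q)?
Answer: 1647645/5761 ≈ 286.00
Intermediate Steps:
I(q) = -4*q
v = -1/5761 (v = 1/(-2591 - 3170) = 1/(-5761) = -1/5761 ≈ -0.00017358)
(v + 142) + I(-36) = (-1/5761 + 142) - 4*(-36) = 818061/5761 + 144 = 1647645/5761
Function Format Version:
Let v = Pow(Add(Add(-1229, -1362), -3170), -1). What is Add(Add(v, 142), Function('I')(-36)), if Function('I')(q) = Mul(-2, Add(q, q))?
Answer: Rational(1647645, 5761) ≈ 286.00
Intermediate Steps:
Function('I')(q) = Mul(-4, q) (Function('I')(q) = Mul(-2, Mul(2, q)) = Mul(-4, q))
v = Rational(-1, 5761) (v = Pow(Add(-2591, -3170), -1) = Pow(-5761, -1) = Rational(-1, 5761) ≈ -0.00017358)
Add(Add(v, 142), Function('I')(-36)) = Add(Add(Rational(-1, 5761), 142), Mul(-4, -36)) = Add(Rational(818061, 5761), 144) = Rational(1647645, 5761)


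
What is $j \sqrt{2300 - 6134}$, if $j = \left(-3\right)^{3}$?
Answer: $- 81 i \sqrt{426} \approx - 1671.8 i$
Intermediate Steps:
$j = -27$
$j \sqrt{2300 - 6134} = - 27 \sqrt{2300 - 6134} = - 27 \sqrt{-3834} = - 27 \cdot 3 i \sqrt{426} = - 81 i \sqrt{426}$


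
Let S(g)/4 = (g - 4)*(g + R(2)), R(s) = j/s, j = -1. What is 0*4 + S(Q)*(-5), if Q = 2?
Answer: 60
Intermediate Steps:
R(s) = -1/s
S(g) = 4*(-4 + g)*(-1/2 + g) (S(g) = 4*((g - 4)*(g - 1/2)) = 4*((-4 + g)*(g - 1*1/2)) = 4*((-4 + g)*(g - 1/2)) = 4*((-4 + g)*(-1/2 + g)) = 4*(-4 + g)*(-1/2 + g))
0*4 + S(Q)*(-5) = 0*4 + (8 - 18*2 + 4*2**2)*(-5) = 0 + (8 - 36 + 4*4)*(-5) = 0 + (8 - 36 + 16)*(-5) = 0 - 12*(-5) = 0 + 60 = 60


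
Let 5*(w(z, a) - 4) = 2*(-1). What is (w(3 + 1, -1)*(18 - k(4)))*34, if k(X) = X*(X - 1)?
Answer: 3672/5 ≈ 734.40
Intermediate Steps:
k(X) = X*(-1 + X)
w(z, a) = 18/5 (w(z, a) = 4 + (2*(-1))/5 = 4 + (⅕)*(-2) = 4 - ⅖ = 18/5)
(w(3 + 1, -1)*(18 - k(4)))*34 = (18*(18 - 4*(-1 + 4))/5)*34 = (18*(18 - 4*3)/5)*34 = (18*(18 - 1*12)/5)*34 = (18*(18 - 12)/5)*34 = ((18/5)*6)*34 = (108/5)*34 = 3672/5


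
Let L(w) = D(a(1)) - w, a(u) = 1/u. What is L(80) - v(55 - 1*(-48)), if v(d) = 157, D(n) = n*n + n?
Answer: -235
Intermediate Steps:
a(u) = 1/u
D(n) = n + n**2 (D(n) = n**2 + n = n + n**2)
L(w) = 2 - w (L(w) = (1 + 1/1)/1 - w = 1*(1 + 1) - w = 1*2 - w = 2 - w)
L(80) - v(55 - 1*(-48)) = (2 - 1*80) - 1*157 = (2 - 80) - 157 = -78 - 157 = -235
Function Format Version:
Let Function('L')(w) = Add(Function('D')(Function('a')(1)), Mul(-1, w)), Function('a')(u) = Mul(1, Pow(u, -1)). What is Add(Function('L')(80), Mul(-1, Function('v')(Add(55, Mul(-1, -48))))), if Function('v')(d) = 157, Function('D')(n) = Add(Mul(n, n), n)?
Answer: -235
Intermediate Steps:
Function('a')(u) = Pow(u, -1)
Function('D')(n) = Add(n, Pow(n, 2)) (Function('D')(n) = Add(Pow(n, 2), n) = Add(n, Pow(n, 2)))
Function('L')(w) = Add(2, Mul(-1, w)) (Function('L')(w) = Add(Mul(Pow(1, -1), Add(1, Pow(1, -1))), Mul(-1, w)) = Add(Mul(1, Add(1, 1)), Mul(-1, w)) = Add(Mul(1, 2), Mul(-1, w)) = Add(2, Mul(-1, w)))
Add(Function('L')(80), Mul(-1, Function('v')(Add(55, Mul(-1, -48))))) = Add(Add(2, Mul(-1, 80)), Mul(-1, 157)) = Add(Add(2, -80), -157) = Add(-78, -157) = -235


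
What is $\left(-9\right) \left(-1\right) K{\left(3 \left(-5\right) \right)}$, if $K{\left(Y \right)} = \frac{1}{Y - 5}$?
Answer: $- \frac{9}{20} \approx -0.45$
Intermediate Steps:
$K{\left(Y \right)} = \frac{1}{-5 + Y}$
$\left(-9\right) \left(-1\right) K{\left(3 \left(-5\right) \right)} = \frac{\left(-9\right) \left(-1\right)}{-5 + 3 \left(-5\right)} = \frac{9}{-5 - 15} = \frac{9}{-20} = 9 \left(- \frac{1}{20}\right) = - \frac{9}{20}$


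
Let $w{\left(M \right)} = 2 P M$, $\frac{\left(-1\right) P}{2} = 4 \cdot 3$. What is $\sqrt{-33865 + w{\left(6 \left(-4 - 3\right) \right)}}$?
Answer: $i \sqrt{31849} \approx 178.46 i$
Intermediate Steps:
$P = -24$ ($P = - 2 \cdot 4 \cdot 3 = \left(-2\right) 12 = -24$)
$w{\left(M \right)} = - 48 M$ ($w{\left(M \right)} = 2 \left(-24\right) M = - 48 M$)
$\sqrt{-33865 + w{\left(6 \left(-4 - 3\right) \right)}} = \sqrt{-33865 - 48 \cdot 6 \left(-4 - 3\right)} = \sqrt{-33865 - 48 \cdot 6 \left(-7\right)} = \sqrt{-33865 - -2016} = \sqrt{-33865 + 2016} = \sqrt{-31849} = i \sqrt{31849}$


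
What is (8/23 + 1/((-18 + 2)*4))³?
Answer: 116930169/3189506048 ≈ 0.036661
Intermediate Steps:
(8/23 + 1/((-18 + 2)*4))³ = (8*(1/23) + (¼)/(-16))³ = (8/23 - 1/16*¼)³ = (8/23 - 1/64)³ = (489/1472)³ = 116930169/3189506048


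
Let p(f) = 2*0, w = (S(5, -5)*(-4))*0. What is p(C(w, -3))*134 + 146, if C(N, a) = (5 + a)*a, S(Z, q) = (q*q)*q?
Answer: 146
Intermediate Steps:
S(Z, q) = q³ (S(Z, q) = q²*q = q³)
w = 0 (w = ((-5)³*(-4))*0 = -125*(-4)*0 = 500*0 = 0)
C(N, a) = a*(5 + a)
p(f) = 0
p(C(w, -3))*134 + 146 = 0*134 + 146 = 0 + 146 = 146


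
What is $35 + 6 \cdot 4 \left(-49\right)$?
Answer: $-1141$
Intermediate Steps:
$35 + 6 \cdot 4 \left(-49\right) = 35 + 24 \left(-49\right) = 35 - 1176 = -1141$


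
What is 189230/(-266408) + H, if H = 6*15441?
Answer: 12340723169/133204 ≈ 92645.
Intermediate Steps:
H = 92646
189230/(-266408) + H = 189230/(-266408) + 92646 = 189230*(-1/266408) + 92646 = -94615/133204 + 92646 = 12340723169/133204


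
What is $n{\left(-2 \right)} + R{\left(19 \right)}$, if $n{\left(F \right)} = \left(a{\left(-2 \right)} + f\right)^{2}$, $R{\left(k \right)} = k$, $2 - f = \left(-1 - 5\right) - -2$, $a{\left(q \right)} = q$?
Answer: $35$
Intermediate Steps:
$f = 6$ ($f = 2 - \left(\left(-1 - 5\right) - -2\right) = 2 - \left(-6 + 2\right) = 2 - -4 = 2 + 4 = 6$)
$n{\left(F \right)} = 16$ ($n{\left(F \right)} = \left(-2 + 6\right)^{2} = 4^{2} = 16$)
$n{\left(-2 \right)} + R{\left(19 \right)} = 16 + 19 = 35$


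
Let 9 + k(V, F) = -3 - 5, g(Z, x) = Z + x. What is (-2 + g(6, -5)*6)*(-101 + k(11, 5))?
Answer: -472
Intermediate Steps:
k(V, F) = -17 (k(V, F) = -9 + (-3 - 5) = -9 - 8 = -17)
(-2 + g(6, -5)*6)*(-101 + k(11, 5)) = (-2 + (6 - 5)*6)*(-101 - 17) = (-2 + 1*6)*(-118) = (-2 + 6)*(-118) = 4*(-118) = -472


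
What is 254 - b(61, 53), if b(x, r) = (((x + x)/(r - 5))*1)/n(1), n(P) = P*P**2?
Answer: 6035/24 ≈ 251.46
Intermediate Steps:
n(P) = P**3
b(x, r) = 2*x/(-5 + r) (b(x, r) = (((x + x)/(r - 5))*1)/(1**3) = (((2*x)/(-5 + r))*1)/1 = ((2*x/(-5 + r))*1)*1 = (2*x/(-5 + r))*1 = 2*x/(-5 + r))
254 - b(61, 53) = 254 - 2*61/(-5 + 53) = 254 - 2*61/48 = 254 - 1*61/24 = 254 - 61/24 = 6035/24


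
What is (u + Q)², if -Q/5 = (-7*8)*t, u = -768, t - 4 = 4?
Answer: 2166784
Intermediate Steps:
t = 8 (t = 4 + 4 = 8)
Q = 2240 (Q = -5*(-7*8)*8 = -(-280)*8 = -5*(-448) = 2240)
(u + Q)² = (-768 + 2240)² = 1472² = 2166784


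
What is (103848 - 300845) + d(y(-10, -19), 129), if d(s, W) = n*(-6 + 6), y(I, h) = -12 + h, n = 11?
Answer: -196997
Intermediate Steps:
d(s, W) = 0 (d(s, W) = 11*(-6 + 6) = 11*0 = 0)
(103848 - 300845) + d(y(-10, -19), 129) = (103848 - 300845) + 0 = -196997 + 0 = -196997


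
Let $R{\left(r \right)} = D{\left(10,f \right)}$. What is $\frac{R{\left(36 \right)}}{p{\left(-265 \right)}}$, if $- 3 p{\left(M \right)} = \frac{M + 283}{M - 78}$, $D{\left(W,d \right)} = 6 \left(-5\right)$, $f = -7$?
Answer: $-1715$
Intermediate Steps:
$D{\left(W,d \right)} = -30$
$R{\left(r \right)} = -30$
$p{\left(M \right)} = - \frac{283 + M}{3 \left(-78 + M\right)}$ ($p{\left(M \right)} = - \frac{\left(M + 283\right) \frac{1}{M - 78}}{3} = - \frac{\left(283 + M\right) \frac{1}{-78 + M}}{3} = - \frac{\frac{1}{-78 + M} \left(283 + M\right)}{3} = - \frac{283 + M}{3 \left(-78 + M\right)}$)
$\frac{R{\left(36 \right)}}{p{\left(-265 \right)}} = - \frac{30}{\frac{1}{3} \frac{1}{-78 - 265} \left(-283 - -265\right)} = - \frac{30}{\frac{1}{3} \frac{1}{-343} \left(-283 + 265\right)} = - \frac{30}{\frac{1}{3} \left(- \frac{1}{343}\right) \left(-18\right)} = - \frac{30}{\frac{6}{343}} = \left(-30\right) \frac{343}{6} = -1715$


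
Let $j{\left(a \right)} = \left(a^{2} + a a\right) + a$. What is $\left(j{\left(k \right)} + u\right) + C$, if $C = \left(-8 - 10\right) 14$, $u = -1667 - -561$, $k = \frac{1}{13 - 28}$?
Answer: $- \frac{305563}{225} \approx -1358.1$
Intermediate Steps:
$k = - \frac{1}{15}$ ($k = \frac{1}{-15} = - \frac{1}{15} \approx -0.066667$)
$j{\left(a \right)} = a + 2 a^{2}$ ($j{\left(a \right)} = \left(a^{2} + a^{2}\right) + a = 2 a^{2} + a = a + 2 a^{2}$)
$u = -1106$ ($u = -1667 + 561 = -1106$)
$C = -252$ ($C = \left(-18\right) 14 = -252$)
$\left(j{\left(k \right)} + u\right) + C = \left(- \frac{1 + 2 \left(- \frac{1}{15}\right)}{15} - 1106\right) - 252 = \left(- \frac{1 - \frac{2}{15}}{15} - 1106\right) - 252 = \left(\left(- \frac{1}{15}\right) \frac{13}{15} - 1106\right) - 252 = \left(- \frac{13}{225} - 1106\right) - 252 = - \frac{248863}{225} - 252 = - \frac{305563}{225}$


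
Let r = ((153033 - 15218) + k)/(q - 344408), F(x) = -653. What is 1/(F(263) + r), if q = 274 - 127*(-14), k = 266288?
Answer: -48908/31994653 ≈ -0.0015286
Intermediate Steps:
q = 2052 (q = 274 + 1778 = 2052)
r = -57729/48908 (r = ((153033 - 15218) + 266288)/(2052 - 344408) = (137815 + 266288)/(-342356) = 404103*(-1/342356) = -57729/48908 ≈ -1.1804)
1/(F(263) + r) = 1/(-653 - 57729/48908) = 1/(-31994653/48908) = -48908/31994653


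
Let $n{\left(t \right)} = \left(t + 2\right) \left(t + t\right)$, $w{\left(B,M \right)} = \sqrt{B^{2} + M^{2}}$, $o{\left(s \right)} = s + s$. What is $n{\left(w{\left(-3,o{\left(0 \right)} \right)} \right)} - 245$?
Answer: $-215$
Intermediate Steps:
$o{\left(s \right)} = 2 s$
$n{\left(t \right)} = 2 t \left(2 + t\right)$ ($n{\left(t \right)} = \left(2 + t\right) 2 t = 2 t \left(2 + t\right)$)
$n{\left(w{\left(-3,o{\left(0 \right)} \right)} \right)} - 245 = 2 \sqrt{\left(-3\right)^{2} + \left(2 \cdot 0\right)^{2}} \left(2 + \sqrt{\left(-3\right)^{2} + \left(2 \cdot 0\right)^{2}}\right) - 245 = 2 \sqrt{9 + 0^{2}} \left(2 + \sqrt{9 + 0^{2}}\right) - 245 = 2 \sqrt{9 + 0} \left(2 + \sqrt{9 + 0}\right) - 245 = 2 \sqrt{9} \left(2 + \sqrt{9}\right) - 245 = 2 \cdot 3 \left(2 + 3\right) - 245 = 2 \cdot 3 \cdot 5 - 245 = 30 - 245 = -215$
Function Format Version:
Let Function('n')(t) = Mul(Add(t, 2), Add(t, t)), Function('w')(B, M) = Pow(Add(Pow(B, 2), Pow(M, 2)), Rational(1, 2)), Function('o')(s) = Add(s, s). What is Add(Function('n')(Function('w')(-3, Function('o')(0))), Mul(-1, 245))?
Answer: -215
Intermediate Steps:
Function('o')(s) = Mul(2, s)
Function('n')(t) = Mul(2, t, Add(2, t)) (Function('n')(t) = Mul(Add(2, t), Mul(2, t)) = Mul(2, t, Add(2, t)))
Add(Function('n')(Function('w')(-3, Function('o')(0))), Mul(-1, 245)) = Add(Mul(2, Pow(Add(Pow(-3, 2), Pow(Mul(2, 0), 2)), Rational(1, 2)), Add(2, Pow(Add(Pow(-3, 2), Pow(Mul(2, 0), 2)), Rational(1, 2)))), Mul(-1, 245)) = Add(Mul(2, Pow(Add(9, Pow(0, 2)), Rational(1, 2)), Add(2, Pow(Add(9, Pow(0, 2)), Rational(1, 2)))), -245) = Add(Mul(2, Pow(Add(9, 0), Rational(1, 2)), Add(2, Pow(Add(9, 0), Rational(1, 2)))), -245) = Add(Mul(2, Pow(9, Rational(1, 2)), Add(2, Pow(9, Rational(1, 2)))), -245) = Add(Mul(2, 3, Add(2, 3)), -245) = Add(Mul(2, 3, 5), -245) = Add(30, -245) = -215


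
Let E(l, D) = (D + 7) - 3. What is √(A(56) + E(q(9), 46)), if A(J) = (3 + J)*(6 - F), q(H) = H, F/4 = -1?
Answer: 8*√10 ≈ 25.298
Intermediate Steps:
F = -4 (F = 4*(-1) = -4)
A(J) = 30 + 10*J (A(J) = (3 + J)*(6 - 1*(-4)) = (3 + J)*(6 + 4) = (3 + J)*10 = 30 + 10*J)
E(l, D) = 4 + D (E(l, D) = (7 + D) - 3 = 4 + D)
√(A(56) + E(q(9), 46)) = √((30 + 10*56) + (4 + 46)) = √((30 + 560) + 50) = √(590 + 50) = √640 = 8*√10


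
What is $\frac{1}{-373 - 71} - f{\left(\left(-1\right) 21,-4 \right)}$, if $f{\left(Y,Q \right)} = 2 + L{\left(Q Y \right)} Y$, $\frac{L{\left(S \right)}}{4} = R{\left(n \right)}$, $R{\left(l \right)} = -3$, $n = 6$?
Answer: $- \frac{112777}{444} \approx -254.0$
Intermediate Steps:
$L{\left(S \right)} = -12$ ($L{\left(S \right)} = 4 \left(-3\right) = -12$)
$f{\left(Y,Q \right)} = 2 - 12 Y$
$\frac{1}{-373 - 71} - f{\left(\left(-1\right) 21,-4 \right)} = \frac{1}{-373 - 71} - \left(2 - 12 \left(\left(-1\right) 21\right)\right) = \frac{1}{-444} - \left(2 - -252\right) = - \frac{1}{444} - \left(2 + 252\right) = - \frac{1}{444} - 254 = - \frac{112777}{444}$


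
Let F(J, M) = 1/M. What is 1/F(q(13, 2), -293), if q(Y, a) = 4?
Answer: -293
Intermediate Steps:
1/F(q(13, 2), -293) = 1/(1/(-293)) = 1/(-1/293) = -293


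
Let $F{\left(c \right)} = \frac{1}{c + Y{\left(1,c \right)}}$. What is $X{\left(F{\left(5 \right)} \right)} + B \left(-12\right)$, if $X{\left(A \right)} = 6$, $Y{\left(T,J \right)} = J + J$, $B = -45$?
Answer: $546$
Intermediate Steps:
$Y{\left(T,J \right)} = 2 J$
$F{\left(c \right)} = \frac{1}{3 c}$ ($F{\left(c \right)} = \frac{1}{c + 2 c} = \frac{1}{3 c}$)
$X{\left(F{\left(5 \right)} \right)} + B \left(-12\right) = 6 - -540 = 6 + 540 = 546$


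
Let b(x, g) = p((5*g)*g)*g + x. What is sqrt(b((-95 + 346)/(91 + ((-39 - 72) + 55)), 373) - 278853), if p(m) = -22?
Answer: I*sqrt(351638490)/35 ≈ 535.77*I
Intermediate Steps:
b(x, g) = x - 22*g (b(x, g) = -22*g + x = x - 22*g)
sqrt(b((-95 + 346)/(91 + ((-39 - 72) + 55)), 373) - 278853) = sqrt(((-95 + 346)/(91 + ((-39 - 72) + 55)) - 22*373) - 278853) = sqrt((251/(91 + (-111 + 55)) - 8206) - 278853) = sqrt((251/(91 - 56) - 8206) - 278853) = sqrt((251/35 - 8206) - 278853) = sqrt(-286959/35 - 278853) = sqrt(-10046814/35) = I*sqrt(351638490)/35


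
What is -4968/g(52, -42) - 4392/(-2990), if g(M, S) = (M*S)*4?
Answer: 6561/3220 ≈ 2.0376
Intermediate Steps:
g(M, S) = 4*M*S
-4968/g(52, -42) - 4392/(-2990) = -4968/(4*52*(-42)) - 4392/(-2990) = -4968/(-8736) - 4392*(-1/2990) = -4968*(-1/8736) + 2196/1495 = 207/364 + 2196/1495 = 6561/3220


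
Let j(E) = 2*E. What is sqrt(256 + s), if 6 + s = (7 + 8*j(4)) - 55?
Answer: sqrt(266) ≈ 16.310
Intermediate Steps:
s = 10 (s = -6 + ((7 + 8*(2*4)) - 55) = -6 + ((7 + 8*8) - 55) = -6 + ((7 + 64) - 55) = -6 + (71 - 55) = -6 + 16 = 10)
sqrt(256 + s) = sqrt(256 + 10) = sqrt(266)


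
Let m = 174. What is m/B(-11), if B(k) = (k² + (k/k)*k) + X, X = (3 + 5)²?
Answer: 1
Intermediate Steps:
X = 64 (X = 8² = 64)
B(k) = 64 + k + k² (B(k) = (k² + (k/k)*k) + 64 = (k² + 1*k) + 64 = (k² + k) + 64 = (k + k²) + 64 = 64 + k + k²)
m/B(-11) = 174/(64 - 11 + (-11)²) = 174/(64 - 11 + 121) = 174/174 = 174*(1/174) = 1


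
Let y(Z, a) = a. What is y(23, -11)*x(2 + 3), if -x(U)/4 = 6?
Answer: 264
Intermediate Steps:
x(U) = -24 (x(U) = -4*6 = -24)
y(23, -11)*x(2 + 3) = -11*(-24) = 264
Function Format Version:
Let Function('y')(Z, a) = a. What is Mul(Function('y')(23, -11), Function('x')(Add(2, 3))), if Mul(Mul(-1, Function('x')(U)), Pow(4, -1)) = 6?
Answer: 264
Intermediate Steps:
Function('x')(U) = -24 (Function('x')(U) = Mul(-4, 6) = -24)
Mul(Function('y')(23, -11), Function('x')(Add(2, 3))) = Mul(-11, -24) = 264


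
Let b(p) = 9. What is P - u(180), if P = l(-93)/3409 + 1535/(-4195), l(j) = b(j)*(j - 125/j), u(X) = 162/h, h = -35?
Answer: 254637463/63331915 ≈ 4.0207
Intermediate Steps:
u(X) = -162/35 (u(X) = 162/(-35) = 162*(-1/35) = -162/35)
l(j) = -1125/j + 9*j (l(j) = 9*(j - 125/j) = -1125/j + 9*j)
P = -53898361/88664681 (P = (-1125/(-93) + 9*(-93))/3409 + 1535/(-4195) = (-1125*(-1/93) - 837)*(1/3409) + 1535*(-1/4195) = (375/31 - 837)*(1/3409) - 307/839 = -25572/31*1/3409 - 307/839 = -25572/105679 - 307/839 = -53898361/88664681 ≈ -0.60789)
P - u(180) = -53898361/88664681 - 1*(-162/35) = -53898361/88664681 + 162/35 = 254637463/63331915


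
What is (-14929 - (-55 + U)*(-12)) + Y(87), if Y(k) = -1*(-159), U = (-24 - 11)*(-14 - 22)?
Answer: -310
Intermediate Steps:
U = 1260 (U = -35*(-36) = 1260)
Y(k) = 159
(-14929 - (-55 + U)*(-12)) + Y(87) = (-14929 - (-55 + 1260)*(-12)) + 159 = (-14929 - 1205*(-12)) + 159 = (-14929 - 1*(-14460)) + 159 = (-14929 + 14460) + 159 = -469 + 159 = -310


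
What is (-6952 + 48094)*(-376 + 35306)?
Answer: 1437090060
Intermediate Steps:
(-6952 + 48094)*(-376 + 35306) = 41142*34930 = 1437090060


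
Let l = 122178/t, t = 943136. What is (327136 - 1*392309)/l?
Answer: -30733501264/61089 ≈ -5.0309e+5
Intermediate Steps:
l = 61089/471568 (l = 122178/943136 = 122178*(1/943136) = 61089/471568 ≈ 0.12954)
(327136 - 1*392309)/l = (327136 - 1*392309)/(61089/471568) = (327136 - 392309)*(471568/61089) = -65173*471568/61089 = -30733501264/61089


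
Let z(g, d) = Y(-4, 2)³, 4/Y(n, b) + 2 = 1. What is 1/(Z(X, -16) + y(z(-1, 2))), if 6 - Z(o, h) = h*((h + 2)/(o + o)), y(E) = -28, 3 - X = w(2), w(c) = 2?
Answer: -1/134 ≈ -0.0074627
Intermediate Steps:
X = 1 (X = 3 - 1*2 = 3 - 2 = 1)
Y(n, b) = -4 (Y(n, b) = 4/(-2 + 1) = 4/(-1) = 4*(-1) = -4)
z(g, d) = -64 (z(g, d) = (-4)³ = -64)
Z(o, h) = 6 - h*(2 + h)/(2*o) (Z(o, h) = 6 - h*(h + 2)/(o + o) = 6 - h*(2 + h)/((2*o)) = 6 - h*(2 + h)*(1/(2*o)) = 6 - h*(2 + h)/(2*o))
1/(Z(X, -16) + y(z(-1, 2))) = 1/((-1*(-16) + 6*1 - ½*(-16)²)/1 - 28) = 1/(1*(16 + 6 - ½*256) - 28) = 1/(1*(16 + 6 - 128) - 28) = 1/(1*(-106) - 28) = 1/(-106 - 28) = 1/(-134) = -1/134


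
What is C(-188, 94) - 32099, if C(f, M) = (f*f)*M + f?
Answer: 3290049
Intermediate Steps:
C(f, M) = f + M*f² (C(f, M) = f²*M + f = M*f² + f = f + M*f²)
C(-188, 94) - 32099 = -188*(1 + 94*(-188)) - 32099 = -188*(1 - 17672) - 32099 = -188*(-17671) - 32099 = 3322148 - 32099 = 3290049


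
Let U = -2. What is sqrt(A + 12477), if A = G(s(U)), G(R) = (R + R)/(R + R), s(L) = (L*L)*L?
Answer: sqrt(12478) ≈ 111.70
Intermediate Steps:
s(L) = L**3 (s(L) = L**2*L = L**3)
G(R) = 1 (G(R) = (2*R)/((2*R)) = (2*R)*(1/(2*R)) = 1)
A = 1
sqrt(A + 12477) = sqrt(1 + 12477) = sqrt(12478)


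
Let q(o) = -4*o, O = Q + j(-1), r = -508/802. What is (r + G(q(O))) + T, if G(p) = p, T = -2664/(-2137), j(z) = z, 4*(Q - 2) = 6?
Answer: -8043904/856937 ≈ -9.3868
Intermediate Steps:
Q = 7/2 (Q = 2 + (¼)*6 = 2 + 3/2 = 7/2 ≈ 3.5000)
r = -254/401 (r = -508*1/802 = -254/401 ≈ -0.63342)
O = 5/2 (O = 7/2 - 1 = 5/2 ≈ 2.5000)
T = 2664/2137 (T = -2664*(-1/2137) = 2664/2137 ≈ 1.2466)
(r + G(q(O))) + T = (-254/401 - 4*5/2) + 2664/2137 = (-254/401 - 10) + 2664/2137 = -4264/401 + 2664/2137 = -8043904/856937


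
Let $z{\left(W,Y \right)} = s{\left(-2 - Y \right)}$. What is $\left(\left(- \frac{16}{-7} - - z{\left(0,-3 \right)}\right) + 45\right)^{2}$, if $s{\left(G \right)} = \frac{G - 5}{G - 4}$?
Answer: $\frac{1042441}{441} \approx 2363.8$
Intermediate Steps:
$s{\left(G \right)} = \frac{-5 + G}{-4 + G}$
$z{\left(W,Y \right)} = \frac{-7 - Y}{-6 - Y}$ ($z{\left(W,Y \right)} = \frac{-5 - \left(2 + Y\right)}{-4 - \left(2 + Y\right)} = \frac{-7 - Y}{-6 - Y}$)
$\left(\left(- \frac{16}{-7} - - z{\left(0,-3 \right)}\right) + 45\right)^{2} = \left(\left(- \frac{16}{-7} - - \frac{7 - 3}{6 - 3}\right) + 45\right)^{2} = \left(\left(\left(-16\right) \left(- \frac{1}{7}\right) - - \frac{4}{3}\right) + 45\right)^{2} = \left(\left(\frac{16}{7} - - \frac{4}{3}\right) + 45\right)^{2} = \left(\left(\frac{16}{7} + \frac{4}{3}\right) + 45\right)^{2} = \left(\frac{76}{21} + 45\right)^{2} = \left(\frac{1021}{21}\right)^{2} = \frac{1042441}{441}$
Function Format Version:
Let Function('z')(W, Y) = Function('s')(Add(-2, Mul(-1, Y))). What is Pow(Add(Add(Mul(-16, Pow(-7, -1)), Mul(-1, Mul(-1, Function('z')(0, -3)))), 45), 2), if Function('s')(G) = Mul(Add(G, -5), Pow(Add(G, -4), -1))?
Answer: Rational(1042441, 441) ≈ 2363.8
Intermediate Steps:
Function('s')(G) = Mul(Pow(Add(-4, G), -1), Add(-5, G)) (Function('s')(G) = Mul(Add(-5, G), Pow(Add(-4, G), -1)) = Mul(Pow(Add(-4, G), -1), Add(-5, G)))
Function('z')(W, Y) = Mul(Pow(Add(-6, Mul(-1, Y)), -1), Add(-7, Mul(-1, Y))) (Function('z')(W, Y) = Mul(Pow(Add(-4, Add(-2, Mul(-1, Y))), -1), Add(-5, Add(-2, Mul(-1, Y)))) = Mul(Pow(Add(-6, Mul(-1, Y)), -1), Add(-7, Mul(-1, Y))))
Pow(Add(Add(Mul(-16, Pow(-7, -1)), Mul(-1, Mul(-1, Function('z')(0, -3)))), 45), 2) = Pow(Add(Add(Mul(-16, Pow(-7, -1)), Mul(-1, Mul(-1, Mul(Pow(Add(6, -3), -1), Add(7, -3))))), 45), 2) = Pow(Add(Add(Mul(-16, Rational(-1, 7)), Mul(-1, Mul(-1, Mul(Pow(3, -1), 4)))), 45), 2) = Pow(Add(Add(Rational(16, 7), Mul(-1, Mul(-1, Mul(Rational(1, 3), 4)))), 45), 2) = Pow(Add(Add(Rational(16, 7), Mul(-1, Mul(-1, Rational(4, 3)))), 45), 2) = Pow(Add(Add(Rational(16, 7), Mul(-1, Rational(-4, 3))), 45), 2) = Pow(Add(Add(Rational(16, 7), Rational(4, 3)), 45), 2) = Pow(Add(Rational(76, 21), 45), 2) = Pow(Rational(1021, 21), 2) = Rational(1042441, 441)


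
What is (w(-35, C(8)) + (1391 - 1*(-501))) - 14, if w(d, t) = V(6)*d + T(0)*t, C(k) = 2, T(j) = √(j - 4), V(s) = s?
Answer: 1668 + 4*I ≈ 1668.0 + 4.0*I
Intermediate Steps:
T(j) = √(-4 + j)
w(d, t) = 6*d + 2*I*t (w(d, t) = 6*d + √(-4 + 0)*t = 6*d + √(-4)*t = 6*d + (2*I)*t = 6*d + 2*I*t)
(w(-35, C(8)) + (1391 - 1*(-501))) - 14 = ((6*(-35) + 2*I*2) + (1391 - 1*(-501))) - 14 = ((-210 + 4*I) + (1391 + 501)) - 14 = ((-210 + 4*I) + 1892) - 14 = (1682 + 4*I) - 14 = 1668 + 4*I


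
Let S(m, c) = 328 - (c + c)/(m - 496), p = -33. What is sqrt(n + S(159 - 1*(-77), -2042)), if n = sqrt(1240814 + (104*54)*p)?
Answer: sqrt(1319435 + 4225*sqrt(1055486))/65 ≈ 36.601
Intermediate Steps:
S(m, c) = 328 - 2*c/(-496 + m)
n = sqrt(1055486) (n = sqrt(1240814 + (104*54)*(-33)) = sqrt(1240814 + 5616*(-33)) = sqrt(1240814 - 185328) = sqrt(1055486) ≈ 1027.4)
sqrt(n + S(159 - 1*(-77), -2042)) = sqrt(sqrt(1055486) + 2*(-81344 - 1*(-2042) + 164*(159 - 1*(-77)))/(-496 + (159 - 1*(-77)))) = sqrt(sqrt(1055486) + 2*(-81344 + 2042 + 164*(159 + 77))/(-496 + (159 + 77))) = sqrt(sqrt(1055486) + 2*(-81344 + 2042 + 164*236)/(-496 + 236)) = sqrt(sqrt(1055486) + 2*(-81344 + 2042 + 38704)/(-260)) = sqrt(sqrt(1055486) + 2*(-1/260)*(-40598)) = sqrt(sqrt(1055486) + 20299/65) = sqrt(20299/65 + sqrt(1055486))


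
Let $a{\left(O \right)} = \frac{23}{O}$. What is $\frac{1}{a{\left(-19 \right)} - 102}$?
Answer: $- \frac{19}{1961} \approx -0.0096889$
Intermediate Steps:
$\frac{1}{a{\left(-19 \right)} - 102} = \frac{1}{\frac{23}{-19} - 102} = \frac{1}{23 \left(- \frac{1}{19}\right) - 102} = \frac{1}{- \frac{23}{19} - 102} = \frac{1}{- \frac{1961}{19}} = - \frac{19}{1961}$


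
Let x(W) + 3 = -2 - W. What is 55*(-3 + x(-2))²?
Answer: 1980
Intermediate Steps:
x(W) = -5 - W (x(W) = -3 + (-2 - W) = -5 - W)
55*(-3 + x(-2))² = 55*(-3 + (-5 - 1*(-2)))² = 55*(-3 + (-5 + 2))² = 55*(-3 - 3)² = 55*(-6)² = 55*36 = 1980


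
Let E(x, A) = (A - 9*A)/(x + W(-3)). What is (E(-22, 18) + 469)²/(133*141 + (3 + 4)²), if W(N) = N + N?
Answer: 11015761/921298 ≈ 11.957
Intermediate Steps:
W(N) = 2*N
E(x, A) = -8*A/(-6 + x) (E(x, A) = (A - 9*A)/(x + 2*(-3)) = (-8*A)/(x - 6) = (-8*A)/(-6 + x) = -8*A/(-6 + x))
(E(-22, 18) + 469)²/(133*141 + (3 + 4)²) = (-8*18/(-6 - 22) + 469)²/(133*141 + (3 + 4)²) = (-8*18/(-28) + 469)²/(18753 + 7²) = (-8*18*(-1/28) + 469)²/(18753 + 49) = (36/7 + 469)²/18802 = (3319/7)²*(1/18802) = (11015761/49)*(1/18802) = 11015761/921298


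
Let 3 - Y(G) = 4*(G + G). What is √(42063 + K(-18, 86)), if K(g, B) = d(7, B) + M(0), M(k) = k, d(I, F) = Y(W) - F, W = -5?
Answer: 2*√10505 ≈ 204.99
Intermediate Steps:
Y(G) = 3 - 8*G (Y(G) = 3 - 4*(G + G) = 3 - 4*2*G = 3 - 8*G)
d(I, F) = 43 - F (d(I, F) = (3 - 8*(-5)) - F = (3 + 40) - F = 43 - F)
K(g, B) = 43 - B (K(g, B) = (43 - B) + 0 = 43 - B)
√(42063 + K(-18, 86)) = √(42063 + (43 - 1*86)) = √(42063 + (43 - 86)) = √(42063 - 43) = √42020 = 2*√10505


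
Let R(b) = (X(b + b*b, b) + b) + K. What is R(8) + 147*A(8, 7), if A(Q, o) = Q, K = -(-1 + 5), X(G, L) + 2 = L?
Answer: 1186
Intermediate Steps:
X(G, L) = -2 + L
K = -4 (K = -1*4 = -4)
R(b) = -6 + 2*b (R(b) = ((-2 + b) + b) - 4 = (-2 + 2*b) - 4 = -6 + 2*b)
R(8) + 147*A(8, 7) = (-6 + 2*8) + 147*8 = (-6 + 16) + 1176 = 10 + 1176 = 1186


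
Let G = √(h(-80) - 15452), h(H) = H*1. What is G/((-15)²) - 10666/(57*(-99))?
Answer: 10666/5643 + 2*I*√3883/225 ≈ 1.8901 + 0.5539*I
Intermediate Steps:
h(H) = H
G = 2*I*√3883 (G = √(-80 - 15452) = √(-15532) = 2*I*√3883 ≈ 124.63*I)
G/((-15)²) - 10666/(57*(-99)) = (2*I*√3883)/((-15)²) - 10666/(57*(-99)) = (2*I*√3883)/225 - 10666/(-5643) = (2*I*√3883)*(1/225) - 10666*(-1/5643) = 2*I*√3883/225 + 10666/5643 = 10666/5643 + 2*I*√3883/225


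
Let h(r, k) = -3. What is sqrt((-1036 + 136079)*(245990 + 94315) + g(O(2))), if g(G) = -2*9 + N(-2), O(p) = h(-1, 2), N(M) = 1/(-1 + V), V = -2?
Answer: sqrt(413602272870)/3 ≈ 2.1437e+5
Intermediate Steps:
N(M) = -1/3 (N(M) = 1/(-1 - 2) = 1/(-3) = -1/3)
O(p) = -3
g(G) = -55/3 (g(G) = -2*9 - 1/3 = -18 - 1/3 = -55/3)
sqrt((-1036 + 136079)*(245990 + 94315) + g(O(2))) = sqrt((-1036 + 136079)*(245990 + 94315) - 55/3) = sqrt(135043*340305 - 55/3) = sqrt(45955808115 - 55/3) = sqrt(137867424290/3) = sqrt(413602272870)/3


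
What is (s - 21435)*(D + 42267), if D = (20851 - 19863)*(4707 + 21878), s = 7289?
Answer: -372156462062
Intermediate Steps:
D = 26265980 (D = 988*26585 = 26265980)
(s - 21435)*(D + 42267) = (7289 - 21435)*(26265980 + 42267) = -14146*26308247 = -372156462062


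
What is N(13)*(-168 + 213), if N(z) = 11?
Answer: 495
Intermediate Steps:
N(13)*(-168 + 213) = 11*(-168 + 213) = 11*45 = 495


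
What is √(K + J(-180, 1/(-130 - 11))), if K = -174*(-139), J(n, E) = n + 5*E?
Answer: √477262581/141 ≈ 154.94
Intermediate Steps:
K = 24186
√(K + J(-180, 1/(-130 - 11))) = √(24186 + (-180 + 5/(-130 - 11))) = √(24186 + (-180 + 5/(-141))) = √(24186 + (-180 + 5*(-1/141))) = √(24186 + (-180 - 5/141)) = √(24186 - 25385/141) = √(3384841/141) = √477262581/141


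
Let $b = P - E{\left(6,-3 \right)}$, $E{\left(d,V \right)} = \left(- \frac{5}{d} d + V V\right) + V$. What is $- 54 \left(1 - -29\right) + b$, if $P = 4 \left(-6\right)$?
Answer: $-1645$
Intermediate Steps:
$E{\left(d,V \right)} = -5 + V + V^{2}$ ($E{\left(d,V \right)} = \left(-5 + V^{2}\right) + V = -5 + V + V^{2}$)
$P = -24$
$b = -25$ ($b = -24 - \left(-5 - 3 + \left(-3\right)^{2}\right) = -24 - \left(-5 - 3 + 9\right) = -24 - 1 = -25$)
$- 54 \left(1 - -29\right) + b = - 54 \left(1 - -29\right) - 25 = - 54 \left(1 + 29\right) - 25 = \left(-54\right) 30 - 25 = -1620 - 25 = -1645$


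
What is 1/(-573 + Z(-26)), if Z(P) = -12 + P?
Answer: -1/611 ≈ -0.0016367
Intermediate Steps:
1/(-573 + Z(-26)) = 1/(-573 + (-12 - 26)) = 1/(-573 - 38) = 1/(-611) = -1/611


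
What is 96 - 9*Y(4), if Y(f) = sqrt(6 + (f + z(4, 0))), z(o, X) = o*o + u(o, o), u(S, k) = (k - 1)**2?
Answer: 96 - 9*sqrt(35) ≈ 42.755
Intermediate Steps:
u(S, k) = (-1 + k)**2
z(o, X) = o**2 + (-1 + o)**2 (z(o, X) = o*o + (-1 + o)**2 = o**2 + (-1 + o)**2)
Y(f) = sqrt(31 + f) (Y(f) = sqrt(6 + (f + (4**2 + (-1 + 4)**2))) = sqrt(6 + (f + (16 + 3**2))) = sqrt(6 + (f + (16 + 9))) = sqrt(6 + (f + 25)) = sqrt(6 + (25 + f)) = sqrt(31 + f))
96 - 9*Y(4) = 96 - 9*sqrt(31 + 4) = 96 - 9*sqrt(35)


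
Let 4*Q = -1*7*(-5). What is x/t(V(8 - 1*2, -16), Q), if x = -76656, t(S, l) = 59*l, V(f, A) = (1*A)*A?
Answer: -306624/2065 ≈ -148.49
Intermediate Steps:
V(f, A) = A² (V(f, A) = A*A = A²)
Q = 35/4 (Q = (-1*7*(-5))/4 = (-7*(-5))/4 = (¼)*35 = 35/4 ≈ 8.7500)
x/t(V(8 - 1*2, -16), Q) = -76656/(59*(35/4)) = -76656/2065/4 = -76656*4/2065 = -306624/2065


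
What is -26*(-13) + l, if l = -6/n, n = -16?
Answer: 2707/8 ≈ 338.38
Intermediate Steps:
l = 3/8 (l = -6/(-16) = -6*(-1/16) = 3/8 ≈ 0.37500)
-26*(-13) + l = -26*(-13) + 3/8 = 338 + 3/8 = 2707/8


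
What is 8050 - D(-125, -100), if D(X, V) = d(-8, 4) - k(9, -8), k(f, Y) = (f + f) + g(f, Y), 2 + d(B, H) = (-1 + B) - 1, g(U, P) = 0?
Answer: 8080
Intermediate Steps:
d(B, H) = -4 + B (d(B, H) = -2 + ((-1 + B) - 1) = -2 + (-2 + B) = -4 + B)
k(f, Y) = 2*f (k(f, Y) = (f + f) + 0 = 2*f + 0 = 2*f)
D(X, V) = -30 (D(X, V) = (-4 - 8) - 2*9 = -12 - 1*18 = -12 - 18 = -30)
8050 - D(-125, -100) = 8050 - 1*(-30) = 8050 + 30 = 8080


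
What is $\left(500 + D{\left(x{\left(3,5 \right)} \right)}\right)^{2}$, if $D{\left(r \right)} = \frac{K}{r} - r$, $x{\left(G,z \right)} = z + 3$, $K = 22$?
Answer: $\frac{3916441}{16} \approx 2.4478 \cdot 10^{5}$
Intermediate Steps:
$x{\left(G,z \right)} = 3 + z$
$D{\left(r \right)} = - r + \frac{22}{r}$ ($D{\left(r \right)} = \frac{22}{r} - r = - r + \frac{22}{r}$)
$\left(500 + D{\left(x{\left(3,5 \right)} \right)}\right)^{2} = \left(500 + \left(- (3 + 5) + \frac{22}{3 + 5}\right)\right)^{2} = \left(500 + \left(\left(-1\right) 8 + \frac{22}{8}\right)\right)^{2} = \left(500 + \left(-8 + 22 \cdot \frac{1}{8}\right)\right)^{2} = \left(500 + \left(-8 + \frac{11}{4}\right)\right)^{2} = \left(500 - \frac{21}{4}\right)^{2} = \left(\frac{1979}{4}\right)^{2} = \frac{3916441}{16}$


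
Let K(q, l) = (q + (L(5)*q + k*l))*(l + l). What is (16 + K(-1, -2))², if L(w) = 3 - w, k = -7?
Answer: 1936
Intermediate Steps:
K(q, l) = 2*l*(-q - 7*l) (K(q, l) = (q + ((3 - 1*5)*q - 7*l))*(l + l) = (q + ((3 - 5)*q - 7*l))*(2*l) = (q + (-2*q - 7*l))*(2*l) = (q + (-7*l - 2*q))*(2*l) = (-q - 7*l)*(2*l) = 2*l*(-q - 7*l))
(16 + K(-1, -2))² = (16 - 2*(-2)*(-1 + 7*(-2)))² = (16 - 2*(-2)*(-1 - 14))² = (16 - 2*(-2)*(-15))² = (16 - 60)² = (-44)² = 1936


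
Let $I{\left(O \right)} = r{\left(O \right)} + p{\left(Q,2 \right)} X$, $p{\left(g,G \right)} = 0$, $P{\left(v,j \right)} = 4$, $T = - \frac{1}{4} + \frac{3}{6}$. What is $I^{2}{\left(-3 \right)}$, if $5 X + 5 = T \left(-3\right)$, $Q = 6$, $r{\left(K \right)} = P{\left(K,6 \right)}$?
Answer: $16$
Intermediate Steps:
$T = \frac{1}{4}$ ($T = \left(-1\right) \frac{1}{4} + 3 \cdot \frac{1}{6} = - \frac{1}{4} + \frac{1}{2} = \frac{1}{4} \approx 0.25$)
$r{\left(K \right)} = 4$
$X = - \frac{23}{20}$ ($X = -1 + \frac{\frac{1}{4} \left(-3\right)}{5} = -1 + \frac{1}{5} \left(- \frac{3}{4}\right) = -1 - \frac{3}{20} = - \frac{23}{20} \approx -1.15$)
$I{\left(O \right)} = 4$ ($I{\left(O \right)} = 4 + 0 \left(- \frac{23}{20}\right) = 4 + 0 = 4$)
$I^{2}{\left(-3 \right)} = 4^{2} = 16$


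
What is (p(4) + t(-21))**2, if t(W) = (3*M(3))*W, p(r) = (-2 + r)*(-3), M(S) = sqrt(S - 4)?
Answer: -3933 + 756*I ≈ -3933.0 + 756.0*I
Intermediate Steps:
M(S) = sqrt(-4 + S)
p(r) = 6 - 3*r
t(W) = 3*I*W (t(W) = (3*sqrt(-4 + 3))*W = (3*sqrt(-1))*W = (3*I)*W = 3*I*W)
(p(4) + t(-21))**2 = ((6 - 3*4) + 3*I*(-21))**2 = ((6 - 12) - 63*I)**2 = (-6 - 63*I)**2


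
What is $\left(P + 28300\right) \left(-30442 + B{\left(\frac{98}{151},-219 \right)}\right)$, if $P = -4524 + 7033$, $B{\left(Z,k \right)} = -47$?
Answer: $-939335601$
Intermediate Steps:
$P = 2509$
$\left(P + 28300\right) \left(-30442 + B{\left(\frac{98}{151},-219 \right)}\right) = \left(2509 + 28300\right) \left(-30442 - 47\right) = 30809 \left(-30489\right) = -939335601$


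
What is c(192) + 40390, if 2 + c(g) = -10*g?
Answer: 38468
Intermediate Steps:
c(g) = -2 - 10*g
c(192) + 40390 = (-2 - 10*192) + 40390 = (-2 - 1920) + 40390 = -1922 + 40390 = 38468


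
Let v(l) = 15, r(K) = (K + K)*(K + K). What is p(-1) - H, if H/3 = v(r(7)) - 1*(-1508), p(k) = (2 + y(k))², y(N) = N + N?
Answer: -4569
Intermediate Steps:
r(K) = 4*K² (r(K) = (2*K)*(2*K) = 4*K²)
y(N) = 2*N
p(k) = (2 + 2*k)²
H = 4569 (H = 3*(15 - 1*(-1508)) = 3*(15 + 1508) = 3*1523 = 4569)
p(-1) - H = 4*(1 - 1)² - 1*4569 = 4*0² - 4569 = 4*0 - 4569 = 0 - 4569 = -4569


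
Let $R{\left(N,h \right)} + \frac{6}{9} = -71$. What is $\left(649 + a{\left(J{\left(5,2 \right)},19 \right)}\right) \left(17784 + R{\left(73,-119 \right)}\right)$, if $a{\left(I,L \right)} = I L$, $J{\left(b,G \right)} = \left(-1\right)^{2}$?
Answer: $\frac{35495516}{3} \approx 1.1832 \cdot 10^{7}$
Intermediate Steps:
$J{\left(b,G \right)} = 1$
$R{\left(N,h \right)} = - \frac{215}{3}$ ($R{\left(N,h \right)} = - \frac{2}{3} - 71 = - \frac{215}{3}$)
$\left(649 + a{\left(J{\left(5,2 \right)},19 \right)}\right) \left(17784 + R{\left(73,-119 \right)}\right) = \left(649 + 1 \cdot 19\right) \left(17784 - \frac{215}{3}\right) = \left(649 + 19\right) \frac{53137}{3} = 668 \cdot \frac{53137}{3} = \frac{35495516}{3}$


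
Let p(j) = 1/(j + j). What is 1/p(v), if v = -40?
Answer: -80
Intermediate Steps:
p(j) = 1/(2*j)
1/p(v) = 1/((½)/(-40)) = 1/((½)*(-1/40)) = 1/(-1/80) = -80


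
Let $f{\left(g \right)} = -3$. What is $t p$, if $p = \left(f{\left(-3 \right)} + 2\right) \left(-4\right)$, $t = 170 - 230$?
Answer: $-240$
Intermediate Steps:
$t = -60$ ($t = 170 - 230 = -60$)
$p = 4$ ($p = \left(-3 + 2\right) \left(-4\right) = \left(-1\right) \left(-4\right) = 4$)
$t p = \left(-60\right) 4 = -240$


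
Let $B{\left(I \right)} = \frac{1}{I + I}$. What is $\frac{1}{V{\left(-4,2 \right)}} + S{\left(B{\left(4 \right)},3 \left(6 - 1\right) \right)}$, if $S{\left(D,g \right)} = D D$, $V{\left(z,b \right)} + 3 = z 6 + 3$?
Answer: $- \frac{5}{192} \approx -0.026042$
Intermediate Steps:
$B{\left(I \right)} = \frac{1}{2 I}$
$V{\left(z,b \right)} = 6 z$ ($V{\left(z,b \right)} = -3 + \left(z 6 + 3\right) = -3 + \left(6 z + 3\right) = -3 + \left(3 + 6 z\right) = 6 z$)
$S{\left(D,g \right)} = D^{2}$
$\frac{1}{V{\left(-4,2 \right)}} + S{\left(B{\left(4 \right)},3 \left(6 - 1\right) \right)} = \frac{1}{6 \left(-4\right)} + \left(\frac{1}{2 \cdot 4}\right)^{2} = \frac{1}{-24} + \left(\frac{1}{2} \cdot \frac{1}{4}\right)^{2} = - \frac{1}{24} + \left(\frac{1}{8}\right)^{2} = - \frac{1}{24} + \frac{1}{64} = - \frac{5}{192}$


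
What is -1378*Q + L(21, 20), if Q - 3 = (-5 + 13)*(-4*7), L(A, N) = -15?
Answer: 304523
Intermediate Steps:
Q = -221 (Q = 3 + (-5 + 13)*(-4*7) = 3 + 8*(-28) = 3 - 224 = -221)
-1378*Q + L(21, 20) = -1378*(-221) - 15 = 304538 - 15 = 304523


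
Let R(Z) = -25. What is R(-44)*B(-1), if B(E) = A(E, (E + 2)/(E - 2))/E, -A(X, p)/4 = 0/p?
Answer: 0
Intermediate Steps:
A(X, p) = 0 (A(X, p) = -0/p = -4*0 = 0)
B(E) = 0 (B(E) = 0/E = 0)
R(-44)*B(-1) = -25*0 = 0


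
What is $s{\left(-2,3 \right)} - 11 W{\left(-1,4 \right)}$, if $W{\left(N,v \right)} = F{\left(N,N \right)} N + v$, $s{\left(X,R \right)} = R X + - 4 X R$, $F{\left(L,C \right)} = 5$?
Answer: $29$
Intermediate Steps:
$s{\left(X,R \right)} = - 3 R X$ ($s{\left(X,R \right)} = R X - 4 R X = - 3 R X$)
$W{\left(N,v \right)} = v + 5 N$ ($W{\left(N,v \right)} = 5 N + v = v + 5 N$)
$s{\left(-2,3 \right)} - 11 W{\left(-1,4 \right)} = \left(-3\right) 3 \left(-2\right) - 11 \left(4 + 5 \left(-1\right)\right) = 18 - 11 \left(4 - 5\right) = 18 - -11 = 18 + 11 = 29$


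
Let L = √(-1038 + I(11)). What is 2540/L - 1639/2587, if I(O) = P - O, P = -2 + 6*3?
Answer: -1639/2587 - 2540*I*√1033/1033 ≈ -0.63355 - 79.028*I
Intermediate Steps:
P = 16 (P = -2 + 18 = 16)
I(O) = 16 - O
L = I*√1033 (L = √(-1038 + (16 - 1*11)) = √(-1038 + (16 - 11)) = √(-1038 + 5) = √(-1033) = I*√1033 ≈ 32.14*I)
2540/L - 1639/2587 = 2540/((I*√1033)) - 1639/2587 = 2540*(-I*√1033/1033) - 1639*1/2587 = -2540*I*√1033/1033 - 1639/2587 = -1639/2587 - 2540*I*√1033/1033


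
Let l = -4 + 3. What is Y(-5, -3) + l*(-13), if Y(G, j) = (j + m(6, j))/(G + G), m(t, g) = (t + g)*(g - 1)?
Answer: 29/2 ≈ 14.500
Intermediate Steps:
m(t, g) = (-1 + g)*(g + t) (m(t, g) = (g + t)*(-1 + g) = (-1 + g)*(g + t))
l = -1
Y(G, j) = (-6 + j**2 + 6*j)/(2*G) (Y(G, j) = (j + (j**2 - j - 1*6 + j*6))/(G + G) = (j + (j**2 - j - 6 + 6*j))/((2*G)) = (j + (-6 + j**2 + 5*j))*(1/(2*G)) = (-6 + j**2 + 6*j)*(1/(2*G)) = (-6 + j**2 + 6*j)/(2*G))
Y(-5, -3) + l*(-13) = (1/2)*(-6 + (-3)**2 + 6*(-3))/(-5) - 1*(-13) = (1/2)*(-1/5)*(-6 + 9 - 18) + 13 = (1/2)*(-1/5)*(-15) + 13 = 3/2 + 13 = 29/2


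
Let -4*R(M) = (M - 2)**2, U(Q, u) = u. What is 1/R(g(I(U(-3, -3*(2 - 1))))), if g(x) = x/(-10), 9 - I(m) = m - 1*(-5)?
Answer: -400/729 ≈ -0.54870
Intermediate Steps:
I(m) = 4 - m (I(m) = 9 - (m - 1*(-5)) = 9 - (m + 5) = 9 - (5 + m) = 9 + (-5 - m) = 4 - m)
g(x) = -x/10 (g(x) = x*(-1/10) = -x/10)
R(M) = -(-2 + M)**2/4 (R(M) = -(M - 2)**2/4 = -(-2 + M)**2/4)
1/R(g(I(U(-3, -3*(2 - 1))))) = 1/(-(-2 - (4 - (-3)*(2 - 1))/10)**2/4) = 1/(-(-2 - (4 - (-3))/10)**2/4) = 1/(-(-2 - (4 - 1*(-3))/10)**2/4) = 1/(-(-2 - (4 + 3)/10)**2/4) = 1/(-(-2 - 1/10*7)**2/4) = 1/(-(-2 - 7/10)**2/4) = 1/(-(-27/10)**2/4) = 1/(-1/4*729/100) = 1/(-729/400) = -400/729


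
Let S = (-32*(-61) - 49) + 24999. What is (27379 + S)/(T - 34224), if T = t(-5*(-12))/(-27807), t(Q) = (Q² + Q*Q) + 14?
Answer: -1509391767/951673982 ≈ -1.5860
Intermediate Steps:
S = 26902 (S = (1952 - 49) + 24999 = 1903 + 24999 = 26902)
t(Q) = 14 + 2*Q² (t(Q) = (Q² + Q²) + 14 = 2*Q² + 14 = 14 + 2*Q²)
T = -7214/27807 (T = (14 + 2*(-5*(-12))²)/(-27807) = (14 + 2*60²)*(-1/27807) = (14 + 2*3600)*(-1/27807) = (14 + 7200)*(-1/27807) = 7214*(-1/27807) = -7214/27807 ≈ -0.25943)
(27379 + S)/(T - 34224) = (27379 + 26902)/(-7214/27807 - 34224) = 54281/(-951673982/27807) = 54281*(-27807/951673982) = -1509391767/951673982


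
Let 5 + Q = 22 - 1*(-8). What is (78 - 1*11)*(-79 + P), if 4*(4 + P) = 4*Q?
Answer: -3886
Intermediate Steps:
Q = 25 (Q = -5 + (22 - 1*(-8)) = -5 + (22 + 8) = -5 + 30 = 25)
P = 21 (P = -4 + (4*25)/4 = -4 + (¼)*100 = -4 + 25 = 21)
(78 - 1*11)*(-79 + P) = (78 - 1*11)*(-79 + 21) = (78 - 11)*(-58) = 67*(-58) = -3886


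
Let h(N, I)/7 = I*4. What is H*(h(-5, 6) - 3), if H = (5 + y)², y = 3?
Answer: 10560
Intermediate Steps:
h(N, I) = 28*I (h(N, I) = 7*(I*4) = 7*(4*I) = 28*I)
H = 64 (H = (5 + 3)² = 8² = 64)
H*(h(-5, 6) - 3) = 64*(28*6 - 3) = 64*(168 - 3) = 64*165 = 10560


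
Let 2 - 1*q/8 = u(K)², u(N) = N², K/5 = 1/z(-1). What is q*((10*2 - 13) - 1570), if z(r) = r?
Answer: 7789992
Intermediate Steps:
K = -5 (K = 5*(1/(-1)) = 5*(1*(-1)) = 5*(-1) = -5)
q = -4984 (q = 16 - 8*((-5)²)² = 16 - 8*25² = 16 - 8*625 = 16 - 5000 = -4984)
q*((10*2 - 13) - 1570) = -4984*((10*2 - 13) - 1570) = -4984*((20 - 13) - 1570) = -4984*(7 - 1570) = -4984*(-1563) = 7789992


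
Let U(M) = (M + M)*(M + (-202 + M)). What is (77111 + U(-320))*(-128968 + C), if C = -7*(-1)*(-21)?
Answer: -79533677965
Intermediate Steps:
U(M) = 2*M*(-202 + 2*M) (U(M) = (2*M)*(-202 + 2*M) = 2*M*(-202 + 2*M))
C = -147 (C = 7*(-21) = -147)
(77111 + U(-320))*(-128968 + C) = (77111 + 4*(-320)*(-101 - 320))*(-128968 - 147) = (77111 + 4*(-320)*(-421))*(-129115) = (77111 + 538880)*(-129115) = 615991*(-129115) = -79533677965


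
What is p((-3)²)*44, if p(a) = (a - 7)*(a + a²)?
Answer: 7920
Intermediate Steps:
p(a) = (-7 + a)*(a + a²)
p((-3)²)*44 = ((-3)²*(-7 + ((-3)²)² - 6*(-3)²))*44 = (9*(-7 + 9² - 6*9))*44 = (9*(-7 + 81 - 54))*44 = (9*20)*44 = 180*44 = 7920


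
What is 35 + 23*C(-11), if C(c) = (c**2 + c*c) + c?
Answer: 5348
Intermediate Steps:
C(c) = c + 2*c**2 (C(c) = (c**2 + c**2) + c = 2*c**2 + c = c + 2*c**2)
35 + 23*C(-11) = 35 + 23*(-11*(1 + 2*(-11))) = 35 + 23*(-11*(1 - 22)) = 35 + 23*(-11*(-21)) = 35 + 23*231 = 35 + 5313 = 5348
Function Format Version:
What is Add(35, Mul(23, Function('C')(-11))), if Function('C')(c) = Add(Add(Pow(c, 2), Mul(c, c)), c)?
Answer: 5348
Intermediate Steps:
Function('C')(c) = Add(c, Mul(2, Pow(c, 2))) (Function('C')(c) = Add(Add(Pow(c, 2), Pow(c, 2)), c) = Add(Mul(2, Pow(c, 2)), c) = Add(c, Mul(2, Pow(c, 2))))
Add(35, Mul(23, Function('C')(-11))) = Add(35, Mul(23, Mul(-11, Add(1, Mul(2, -11))))) = Add(35, Mul(23, Mul(-11, Add(1, -22)))) = Add(35, Mul(23, Mul(-11, -21))) = Add(35, Mul(23, 231)) = Add(35, 5313) = 5348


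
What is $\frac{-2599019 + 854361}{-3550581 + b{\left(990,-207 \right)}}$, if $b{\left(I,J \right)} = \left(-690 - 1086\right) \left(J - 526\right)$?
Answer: $\frac{1744658}{2248773} \approx 0.77583$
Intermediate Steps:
$b{\left(I,J \right)} = 934176 - 1776 J$ ($b{\left(I,J \right)} = - 1776 \left(-526 + J\right) = 934176 - 1776 J$)
$\frac{-2599019 + 854361}{-3550581 + b{\left(990,-207 \right)}} = \frac{-2599019 + 854361}{-3550581 + \left(934176 - -367632\right)} = - \frac{1744658}{-3550581 + \left(934176 + 367632\right)} = - \frac{1744658}{-3550581 + 1301808} = - \frac{1744658}{-2248773} = \left(-1744658\right) \left(- \frac{1}{2248773}\right) = \frac{1744658}{2248773}$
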